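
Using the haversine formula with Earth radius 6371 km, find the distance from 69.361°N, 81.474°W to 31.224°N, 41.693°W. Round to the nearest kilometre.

4916 km

Δλ = -41.693 − -81.474 = 39.781°.
Δφ = 31.224 − 69.361 = -38.137°.
a = sin²(Δφ/2) + cos φ₁ · cos φ₂ · sin²(Δλ/2) = 0.141622.
c = 2·atan2(√a, √(1−a)) = 0.77166 rad → d = 6371·c ≈ 4916.23 km.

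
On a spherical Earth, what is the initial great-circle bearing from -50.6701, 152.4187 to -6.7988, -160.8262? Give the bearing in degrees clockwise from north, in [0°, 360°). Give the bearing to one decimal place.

Δλ = -160.8262 − 152.4187 = -313.2449°; wrapped into (−180°, 180°]: 46.7551°.
θ = atan2( sin Δλ · cos φ₂ , cos φ₁ · sin φ₂ − sin φ₁ · cos φ₂ · cos Δλ )
  = atan2(0.72331, 0.45119) = 58.045° → normalised to [0°, 360°): 58.045°.

58.0°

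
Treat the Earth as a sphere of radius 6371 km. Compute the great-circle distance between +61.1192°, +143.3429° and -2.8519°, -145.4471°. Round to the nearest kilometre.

9294 km

Δλ = -145.4471 − 143.3429 = -288.7900°; wrapped into (−180°, 180°]: 71.2100°.
Δφ = -2.8519 − 61.1192 = -63.9711°.
a = sin²(Δφ/2) + cos φ₁ · cos φ₂ · sin²(Δλ/2) = 0.444094.
c = 2·atan2(√a, √(1−a)) = 1.45875 rad → d = 6371·c ≈ 9293.70 km.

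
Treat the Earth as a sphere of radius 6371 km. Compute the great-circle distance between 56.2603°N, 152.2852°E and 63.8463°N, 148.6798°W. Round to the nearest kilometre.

3254 km

Δλ = -148.6798 − 152.2852 = -300.9650°; wrapped into (−180°, 180°]: 59.0350°.
Δφ = 63.8463 − 56.2603 = 7.5860°.
a = sin²(Δφ/2) + cos φ₁ · cos φ₂ · sin²(Δλ/2) = 0.063804.
c = 2·atan2(√a, √(1−a)) = 0.51072 rad → d = 6371·c ≈ 3253.81 km.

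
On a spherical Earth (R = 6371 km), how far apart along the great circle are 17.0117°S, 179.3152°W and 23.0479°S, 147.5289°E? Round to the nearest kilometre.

Δλ = 147.5289 − -179.3152 = 326.8441°; wrapped into (−180°, 180°]: -33.1559°.
Δφ = -23.0479 − -17.0117 = -6.0362°.
a = sin²(Δφ/2) + cos φ₁ · cos φ₂ · sin²(Δλ/2) = 0.074404.
c = 2·atan2(√a, √(1−a)) = 0.55254 rad → d = 6371·c ≈ 3520.25 km.

3520 km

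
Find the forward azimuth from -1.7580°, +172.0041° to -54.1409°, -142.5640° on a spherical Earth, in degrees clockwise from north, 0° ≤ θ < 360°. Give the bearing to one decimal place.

152.4°

Δλ = -142.5640 − 172.0041 = -314.5681°; wrapped into (−180°, 180°]: 45.4319°.
θ = atan2( sin Δλ · cos φ₂ , cos φ₁ · sin φ₂ − sin φ₁ · cos φ₂ · cos Δλ )
  = atan2(0.41733, -0.79747) = 152.376° → normalised to [0°, 360°): 152.376°.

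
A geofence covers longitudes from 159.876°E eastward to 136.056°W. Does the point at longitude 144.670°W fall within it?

Yes

Band width going east from +159.876° to -136.056°: ((-136.056 − 159.876) mod 360) = 64.068°.
Offset of -144.670° east of the west edge: ((-144.670 − 159.876) mod 360) = 55.454°.
55.454° ≤ 64.068° ⇒ inside.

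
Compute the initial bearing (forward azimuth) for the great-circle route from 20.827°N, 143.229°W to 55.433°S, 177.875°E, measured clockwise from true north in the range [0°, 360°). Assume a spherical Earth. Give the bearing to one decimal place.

201.0°

Δλ = 177.875 − -143.229 = 321.104°; wrapped into (−180°, 180°]: -38.896°.
θ = atan2( sin Δλ · cos φ₂ , cos φ₁ · sin φ₂ − sin φ₁ · cos φ₂ · cos Δλ )
  = atan2(-0.35626, -0.92666) = -158.971° → normalised to [0°, 360°): 201.029°.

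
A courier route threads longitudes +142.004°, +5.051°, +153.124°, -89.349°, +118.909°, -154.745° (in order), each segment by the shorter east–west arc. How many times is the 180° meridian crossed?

Leg 1: +142.004° → +5.051°, shortest Δλ = -136.953° (west) — does not cross 180°.
Leg 2: +5.051° → +153.124°, shortest Δλ = 148.073° (east) — does not cross 180°.
Leg 3: +153.124° → -89.349°, shortest Δλ = 117.527° (east) — crosses 180°.
Leg 4: -89.349° → +118.909°, shortest Δλ = -151.742° (west) — crosses 180°.
Leg 5: +118.909° → -154.745°, shortest Δλ = 86.346° (east) — crosses 180°.
Total crossings: 3.

3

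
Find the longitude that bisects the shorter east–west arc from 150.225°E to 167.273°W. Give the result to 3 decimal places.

Signed shortest Δλ from +150.225° to -167.273° is +42.502°.
Midpoint longitude = +150.225° + (+42.502°)/2 = +150.225° + 21.251° = +171.476°.
(The naïve average (+150.225 + -167.273)/2 = -8.524° is on the wrong side of the globe.)

171.476°E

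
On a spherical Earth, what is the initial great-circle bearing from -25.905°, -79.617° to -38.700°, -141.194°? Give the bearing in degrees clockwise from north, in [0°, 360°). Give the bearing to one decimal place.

239.8°

Δλ = -141.194 − -79.617 = -61.577°.
θ = atan2( sin Δλ · cos φ₂ , cos φ₁ · sin φ₂ − sin φ₁ · cos φ₂ · cos Δλ )
  = atan2(-0.68636, -0.40013) = -120.241° → normalised to [0°, 360°): 239.759°.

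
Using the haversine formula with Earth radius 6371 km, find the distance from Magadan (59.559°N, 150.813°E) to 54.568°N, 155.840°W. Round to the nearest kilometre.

3182 km

Δλ = -155.840 − 150.813 = -306.653°; wrapped into (−180°, 180°]: 53.347°.
Δφ = 54.568 − 59.559 = -4.991°.
a = sin²(Δφ/2) + cos φ₁ · cos φ₂ · sin²(Δλ/2) = 0.061086.
c = 2·atan2(√a, √(1−a)) = 0.49949 rad → d = 6371·c ≈ 3182.24 km.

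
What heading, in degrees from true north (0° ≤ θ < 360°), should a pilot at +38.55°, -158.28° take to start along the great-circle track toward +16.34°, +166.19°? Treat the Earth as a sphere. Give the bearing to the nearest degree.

244°

Δλ = 166.19 − -158.28 = 324.47°; wrapped into (−180°, 180°]: -35.53°.
θ = atan2( sin Δλ · cos φ₂ , cos φ₁ · sin φ₂ − sin φ₁ · cos φ₂ · cos Δλ )
  = atan2(-0.55766, -0.26666) = -115.556° → normalised to [0°, 360°): 244.444°.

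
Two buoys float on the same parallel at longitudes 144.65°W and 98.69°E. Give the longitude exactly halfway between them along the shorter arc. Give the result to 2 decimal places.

157.02°E

Signed shortest Δλ from -144.65° to +98.69° is -116.66°.
Midpoint longitude = -144.65° + (-116.66°)/2 = -144.65° − 58.33° = -202.98°.
Normalise into (−180°, 180°]: +157.02°.
(The naïve average (-144.65 + +98.69)/2 = -22.98° is on the wrong side of the globe.)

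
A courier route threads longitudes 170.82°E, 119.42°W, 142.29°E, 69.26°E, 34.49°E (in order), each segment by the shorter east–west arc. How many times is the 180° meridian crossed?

2

Leg 1: +170.82° → -119.42°, shortest Δλ = 69.76° (east) — crosses 180°.
Leg 2: -119.42° → +142.29°, shortest Δλ = -98.29° (west) — crosses 180°.
Leg 3: +142.29° → +69.26°, shortest Δλ = -73.03° (west) — does not cross 180°.
Leg 4: +69.26° → +34.49°, shortest Δλ = -34.77° (west) — does not cross 180°.
Total crossings: 2.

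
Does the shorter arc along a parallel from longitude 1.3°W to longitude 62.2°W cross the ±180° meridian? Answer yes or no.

Signed shortest Δλ = ((-62.2 − -1.3 + 180) mod 360) − 180 = -60.9°.
Going west by 60.9° from -1.3° reaches -62.2° without touching 180°.

No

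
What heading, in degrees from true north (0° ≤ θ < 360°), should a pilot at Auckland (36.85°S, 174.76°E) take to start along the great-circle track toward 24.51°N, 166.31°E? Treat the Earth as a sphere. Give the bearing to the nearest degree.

Δλ = 166.31 − 174.76 = -8.45°.
θ = atan2( sin Δλ · cos φ₂ , cos φ₁ · sin φ₂ − sin φ₁ · cos φ₂ · cos Δλ )
  = atan2(-0.13370, 0.87172) = -8.720° → normalised to [0°, 360°): 351.280°.

351°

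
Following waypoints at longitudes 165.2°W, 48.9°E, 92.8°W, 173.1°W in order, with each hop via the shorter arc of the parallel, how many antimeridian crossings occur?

1

Leg 1: -165.2° → +48.9°, shortest Δλ = -145.9° (west) — crosses 180°.
Leg 2: +48.9° → -92.8°, shortest Δλ = -141.7° (west) — does not cross 180°.
Leg 3: -92.8° → -173.1°, shortest Δλ = -80.3° (west) — does not cross 180°.
Total crossings: 1.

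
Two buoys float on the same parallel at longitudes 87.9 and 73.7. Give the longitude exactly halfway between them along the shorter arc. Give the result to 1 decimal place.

Signed shortest Δλ from +87.9° to +73.7° is -14.2°.
Midpoint longitude = +87.9° + (-14.2°)/2 = +87.9° − 7.1° = +80.8°.

+80.8°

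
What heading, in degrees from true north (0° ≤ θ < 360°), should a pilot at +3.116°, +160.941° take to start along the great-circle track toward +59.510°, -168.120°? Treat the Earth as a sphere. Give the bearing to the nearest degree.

17°

Δλ = -168.120 − 160.941 = -329.061°; wrapped into (−180°, 180°]: 30.939°.
θ = atan2( sin Δλ · cos φ₂ , cos φ₁ · sin φ₂ − sin φ₁ · cos φ₂ · cos Δλ )
  = atan2(0.26086, 0.83679) = 17.314° → normalised to [0°, 360°): 17.314°.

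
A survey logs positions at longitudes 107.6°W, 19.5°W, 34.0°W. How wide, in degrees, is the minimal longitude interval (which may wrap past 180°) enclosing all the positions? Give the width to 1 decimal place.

Sort the longitudes: -107.6°, -34.0°, -19.5°.
Eastward gaps between consecutive values (wrapping around): 73.6°, 14.5°, 271.9°.
Largest gap = 271.9° ⇒ minimal covering band is its complement: 360° − 271.9° = 88.1°.
Band runs from -107.6° eastward to -19.5°.

88.1°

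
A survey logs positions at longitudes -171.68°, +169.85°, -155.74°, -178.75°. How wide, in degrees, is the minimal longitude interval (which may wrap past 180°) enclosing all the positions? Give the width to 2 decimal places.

Sort the longitudes: -178.75°, -171.68°, -155.74°, +169.85°.
Eastward gaps between consecutive values (wrapping around): 7.07°, 15.94°, 325.59°, 11.40°.
Largest gap = 325.59° ⇒ minimal covering band is its complement: 360° − 325.59° = 34.41°.
Band runs from +169.85° eastward to -155.74°, crossing the antimeridian.

34.41°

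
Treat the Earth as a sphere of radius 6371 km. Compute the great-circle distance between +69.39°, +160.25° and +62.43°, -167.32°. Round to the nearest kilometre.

1636 km

Δλ = -167.32 − 160.25 = -327.57°; wrapped into (−180°, 180°]: 32.43°.
Δφ = 62.43 − 69.39 = -6.96°.
a = sin²(Δφ/2) + cos φ₁ · cos φ₂ · sin²(Δλ/2) = 0.016388.
c = 2·atan2(√a, √(1−a)) = 0.25674 rad → d = 6371·c ≈ 1635.68 km.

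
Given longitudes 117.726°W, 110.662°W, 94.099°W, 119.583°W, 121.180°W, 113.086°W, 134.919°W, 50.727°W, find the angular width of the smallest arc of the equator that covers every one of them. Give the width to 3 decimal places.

Sort the longitudes: -134.919°, -121.180°, -119.583°, -117.726°, -113.086°, -110.662°, -94.099°, -50.727°.
Eastward gaps between consecutive values (wrapping around): 13.739°, 1.597°, 1.857°, 4.640°, 2.424°, 16.563°, 43.372°, 275.808°.
Largest gap = 275.808° ⇒ minimal covering band is its complement: 360° − 275.808° = 84.192°.
Band runs from -134.919° eastward to -50.727°.

84.192°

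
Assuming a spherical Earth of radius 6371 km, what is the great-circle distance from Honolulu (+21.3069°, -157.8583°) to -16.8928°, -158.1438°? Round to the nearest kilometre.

4248 km

Δλ = -158.1438 − -157.8583 = -0.2855°.
Δφ = -16.8928 − 21.3069 = -38.1997°.
a = sin²(Δφ/2) + cos φ₁ · cos φ₂ · sin²(Δλ/2) = 0.107075.
c = 2·atan2(√a, √(1−a)) = 0.66673 rad → d = 6371·c ≈ 4247.73 km.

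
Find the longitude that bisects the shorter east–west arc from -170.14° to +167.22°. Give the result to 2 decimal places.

Signed shortest Δλ from -170.14° to +167.22° is -22.64°.
Midpoint longitude = -170.14° + (-22.64°)/2 = -170.14° − 11.32° = -181.46°.
Normalise into (−180°, 180°]: +178.54°.
(The naïve average (-170.14 + +167.22)/2 = -1.46° is on the wrong side of the globe.)

+178.54°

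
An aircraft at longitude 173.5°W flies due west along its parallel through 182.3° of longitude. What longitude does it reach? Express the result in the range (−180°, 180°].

4.2°E

Start at -173.5°; shift −182.3° → -355.8°.
-355.8° lies outside (−180°, 180°]; add 360° → +4.2°.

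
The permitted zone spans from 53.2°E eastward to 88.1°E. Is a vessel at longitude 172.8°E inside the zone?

Band width going east from +53.2° to +88.1°: ((88.1 − 53.2) mod 360) = 34.9°.
Offset of +172.8° east of the west edge: ((172.8 − 53.2) mod 360) = 119.6°.
119.6° > 34.9° ⇒ outside.

No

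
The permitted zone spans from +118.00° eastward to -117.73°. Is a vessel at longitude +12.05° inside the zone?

No

Band width going east from +118.00° to -117.73°: ((-117.73 − 118.00) mod 360) = 124.27°.
Offset of +12.05° east of the west edge: ((12.05 − 118.00) mod 360) = 254.05°.
254.05° > 124.27° ⇒ outside.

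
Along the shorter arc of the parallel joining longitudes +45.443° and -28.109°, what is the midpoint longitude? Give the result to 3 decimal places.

Signed shortest Δλ from +45.443° to -28.109° is -73.552°.
Midpoint longitude = +45.443° + (-73.552°)/2 = +45.443° − 36.776° = +8.667°.

+8.667°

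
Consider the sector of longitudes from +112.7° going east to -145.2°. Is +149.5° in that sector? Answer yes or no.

Band width going east from +112.7° to -145.2°: ((-145.2 − 112.7) mod 360) = 102.1°.
Offset of +149.5° east of the west edge: ((149.5 − 112.7) mod 360) = 36.8°.
36.8° ≤ 102.1° ⇒ inside.

Yes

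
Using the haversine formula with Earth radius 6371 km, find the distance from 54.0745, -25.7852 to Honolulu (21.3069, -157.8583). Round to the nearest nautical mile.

5652 nmi

Δλ = -157.8583 − -25.7852 = -132.0731°.
Δφ = 21.3069 − 54.0745 = -32.7676°.
a = sin²(Δφ/2) + cos φ₁ · cos φ₂ · sin²(Δλ/2) = 0.536019.
c = 2·atan2(√a, √(1−a)) = 1.64290 rad → d = 6371·c ≈ 10466.90 km ≈ 5651.67 nmi.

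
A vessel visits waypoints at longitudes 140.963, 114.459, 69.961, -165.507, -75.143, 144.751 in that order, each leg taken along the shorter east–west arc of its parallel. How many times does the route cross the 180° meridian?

Leg 1: +140.963° → +114.459°, shortest Δλ = -26.504° (west) — does not cross 180°.
Leg 2: +114.459° → +69.961°, shortest Δλ = -44.498° (west) — does not cross 180°.
Leg 3: +69.961° → -165.507°, shortest Δλ = 124.532° (east) — crosses 180°.
Leg 4: -165.507° → -75.143°, shortest Δλ = 90.364° (east) — does not cross 180°.
Leg 5: -75.143° → +144.751°, shortest Δλ = -140.106° (west) — crosses 180°.
Total crossings: 2.

2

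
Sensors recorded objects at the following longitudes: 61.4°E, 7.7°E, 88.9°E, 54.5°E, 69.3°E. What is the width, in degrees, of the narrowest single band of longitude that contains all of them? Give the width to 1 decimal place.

81.2°

Sort the longitudes: +7.7°, +54.5°, +61.4°, +69.3°, +88.9°.
Eastward gaps between consecutive values (wrapping around): 46.8°, 6.9°, 7.9°, 19.6°, 278.8°.
Largest gap = 278.8° ⇒ minimal covering band is its complement: 360° − 278.8° = 81.2°.
Band runs from +7.7° eastward to +88.9°.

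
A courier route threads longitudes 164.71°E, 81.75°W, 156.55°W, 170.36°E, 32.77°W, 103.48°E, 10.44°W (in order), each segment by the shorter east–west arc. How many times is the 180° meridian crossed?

Leg 1: +164.71° → -81.75°, shortest Δλ = 113.54° (east) — crosses 180°.
Leg 2: -81.75° → -156.55°, shortest Δλ = -74.8° (west) — does not cross 180°.
Leg 3: -156.55° → +170.36°, shortest Δλ = -33.09° (west) — crosses 180°.
Leg 4: +170.36° → -32.77°, shortest Δλ = 156.87° (east) — crosses 180°.
Leg 5: -32.77° → +103.48°, shortest Δλ = 136.25° (east) — does not cross 180°.
Leg 6: +103.48° → -10.44°, shortest Δλ = -113.92° (west) — does not cross 180°.
Total crossings: 3.

3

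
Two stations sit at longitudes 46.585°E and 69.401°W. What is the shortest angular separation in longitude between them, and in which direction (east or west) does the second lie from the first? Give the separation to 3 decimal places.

115.986° west

Raw difference: -69.401 − 46.585 = -115.986°.
Normalise into (−180°, 180°]: -115.986° stays -115.986°.
Negative ⇒ the second point lies to the west; separation 115.986°.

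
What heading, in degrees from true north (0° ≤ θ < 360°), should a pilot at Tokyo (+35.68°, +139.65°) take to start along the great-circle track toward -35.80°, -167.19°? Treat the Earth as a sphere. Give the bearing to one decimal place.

139.5°

Δλ = -167.19 − 139.65 = -306.84°; wrapped into (−180°, 180°]: 53.16°.
θ = atan2( sin Δλ · cos φ₂ , cos φ₁ · sin φ₂ − sin φ₁ · cos φ₂ · cos Δλ )
  = atan2(0.64910, -0.75879) = 139.455° → normalised to [0°, 360°): 139.455°.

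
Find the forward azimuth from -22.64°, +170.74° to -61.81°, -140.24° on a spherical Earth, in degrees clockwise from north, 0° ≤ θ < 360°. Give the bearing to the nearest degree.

Δλ = -140.24 − 170.74 = -310.98°; wrapped into (−180°, 180°]: 49.02°.
θ = atan2( sin Δλ · cos φ₂ , cos φ₁ · sin φ₂ − sin φ₁ · cos φ₂ · cos Δλ )
  = atan2(0.35663, -0.69422) = 152.810° → normalised to [0°, 360°): 152.810°.

153°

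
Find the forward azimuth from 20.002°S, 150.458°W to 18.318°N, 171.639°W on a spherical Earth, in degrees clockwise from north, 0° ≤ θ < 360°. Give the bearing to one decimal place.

Δλ = -171.639 − -150.458 = -21.181°.
θ = atan2( sin Δλ · cos φ₂ , cos φ₁ · sin φ₂ − sin φ₁ · cos φ₂ · cos Δλ )
  = atan2(-0.34301, 0.59812) = -29.833° → normalised to [0°, 360°): 330.167°.

330.2°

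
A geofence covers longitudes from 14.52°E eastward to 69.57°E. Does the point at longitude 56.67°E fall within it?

Band width going east from +14.52° to +69.57°: ((69.57 − 14.52) mod 360) = 55.05°.
Offset of +56.67° east of the west edge: ((56.67 − 14.52) mod 360) = 42.15°.
42.15° ≤ 55.05° ⇒ inside.

Yes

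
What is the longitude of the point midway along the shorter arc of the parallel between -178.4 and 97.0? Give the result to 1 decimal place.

+139.3°

Signed shortest Δλ from -178.4° to +97.0° is -84.6°.
Midpoint longitude = -178.4° + (-84.6°)/2 = -178.4° − 42.3° = -220.7°.
Normalise into (−180°, 180°]: +139.3°.
(The naïve average (-178.4 + +97.0)/2 = -40.7° is on the wrong side of the globe.)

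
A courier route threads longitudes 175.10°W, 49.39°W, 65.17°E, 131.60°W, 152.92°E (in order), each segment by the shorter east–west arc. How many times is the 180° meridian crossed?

Leg 1: -175.10° → -49.39°, shortest Δλ = 125.71° (east) — does not cross 180°.
Leg 2: -49.39° → +65.17°, shortest Δλ = 114.56° (east) — does not cross 180°.
Leg 3: +65.17° → -131.60°, shortest Δλ = 163.23° (east) — crosses 180°.
Leg 4: -131.60° → +152.92°, shortest Δλ = -75.48° (west) — crosses 180°.
Total crossings: 2.

2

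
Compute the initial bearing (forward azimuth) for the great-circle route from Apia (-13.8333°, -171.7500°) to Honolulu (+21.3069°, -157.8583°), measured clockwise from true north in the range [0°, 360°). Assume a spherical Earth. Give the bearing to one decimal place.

21.5°

Δλ = -157.8583 − -171.7500 = 13.8917°.
θ = atan2( sin Δλ · cos φ₂ , cos φ₁ · sin φ₂ − sin φ₁ · cos φ₂ · cos Δλ )
  = atan2(0.22368, 0.56906) = 21.458° → normalised to [0°, 360°): 21.458°.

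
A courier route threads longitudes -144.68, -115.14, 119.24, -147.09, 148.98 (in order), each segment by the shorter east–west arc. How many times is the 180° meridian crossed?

Leg 1: -144.68° → -115.14°, shortest Δλ = 29.54° (east) — does not cross 180°.
Leg 2: -115.14° → +119.24°, shortest Δλ = -125.62° (west) — crosses 180°.
Leg 3: +119.24° → -147.09°, shortest Δλ = 93.67° (east) — crosses 180°.
Leg 4: -147.09° → +148.98°, shortest Δλ = -63.93° (west) — crosses 180°.
Total crossings: 3.

3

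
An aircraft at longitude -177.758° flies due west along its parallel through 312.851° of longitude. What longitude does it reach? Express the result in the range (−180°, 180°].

-130.609°

Start at -177.758°; shift −312.851° → -490.609°.
-490.609° lies outside (−180°, 180°]; add 360° → -130.609°.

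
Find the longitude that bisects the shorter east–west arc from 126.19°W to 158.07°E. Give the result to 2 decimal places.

Signed shortest Δλ from -126.19° to +158.07° is -75.74°.
Midpoint longitude = -126.19° + (-75.74°)/2 = -126.19° − 37.87° = -164.06°.
(The naïve average (-126.19 + +158.07)/2 = 15.94° is on the wrong side of the globe.)

164.06°W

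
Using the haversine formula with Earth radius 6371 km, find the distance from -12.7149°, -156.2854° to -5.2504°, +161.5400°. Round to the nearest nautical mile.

Δλ = 161.5400 − -156.2854 = 317.8254°; wrapped into (−180°, 180°]: -42.1746°.
Δφ = -5.2504 − -12.7149 = 7.4645°.
a = sin²(Δφ/2) + cos φ₁ · cos φ₂ · sin²(Δλ/2) = 0.129982.
c = 2·atan2(√a, √(1−a)) = 0.73767 rad → d = 6371·c ≈ 4699.71 km ≈ 2537.64 nmi.

2538 nmi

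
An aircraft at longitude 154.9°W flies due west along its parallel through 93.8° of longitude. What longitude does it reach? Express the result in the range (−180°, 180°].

111.3°E

Start at -154.9°; shift −93.8° → -248.7°.
-248.7° lies outside (−180°, 180°]; add 360° → +111.3°.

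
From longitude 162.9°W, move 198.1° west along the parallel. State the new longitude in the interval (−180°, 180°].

1.0°W

Start at -162.9°; shift −198.1° → -361.0°.
-361.0° lies outside (−180°, 180°]; add 360° → -1.0°.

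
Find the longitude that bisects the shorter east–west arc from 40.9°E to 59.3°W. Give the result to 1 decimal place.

Signed shortest Δλ from +40.9° to -59.3° is -100.2°.
Midpoint longitude = +40.9° + (-100.2°)/2 = +40.9° − 50.1° = -9.2°.

9.2°W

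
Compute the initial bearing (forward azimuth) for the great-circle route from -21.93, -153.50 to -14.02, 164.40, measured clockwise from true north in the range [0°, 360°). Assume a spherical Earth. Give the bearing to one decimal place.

273.9°

Δλ = 164.40 − -153.50 = 317.90°; wrapped into (−180°, 180°]: -42.10°.
θ = atan2( sin Δλ · cos φ₂ , cos φ₁ · sin φ₂ − sin φ₁ · cos φ₂ · cos Δλ )
  = atan2(-0.65046, 0.04412) = -86.119° → normalised to [0°, 360°): 273.881°.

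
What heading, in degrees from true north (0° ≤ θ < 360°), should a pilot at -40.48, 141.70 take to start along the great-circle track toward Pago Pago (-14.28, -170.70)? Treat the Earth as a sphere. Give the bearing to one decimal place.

71.7°

Δλ = -170.70 − 141.70 = -312.40°; wrapped into (−180°, 180°]: 47.60°.
θ = atan2( sin Δλ · cos φ₂ , cos φ₁ · sin φ₂ − sin φ₁ · cos φ₂ · cos Δλ )
  = atan2(0.71564, 0.23660) = 71.705° → normalised to [0°, 360°): 71.705°.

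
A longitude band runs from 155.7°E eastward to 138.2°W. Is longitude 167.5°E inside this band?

Band width going east from +155.7° to -138.2°: ((-138.2 − 155.7) mod 360) = 66.1°.
Offset of +167.5° east of the west edge: ((167.5 − 155.7) mod 360) = 11.8°.
11.8° ≤ 66.1° ⇒ inside.

Yes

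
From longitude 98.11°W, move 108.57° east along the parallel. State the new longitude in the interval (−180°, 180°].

Start at -98.11°; shift +108.57° → +10.46°.
+10.46° already lies in (−180°, 180°].

10.46°E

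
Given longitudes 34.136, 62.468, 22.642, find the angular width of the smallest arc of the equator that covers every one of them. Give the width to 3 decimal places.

Sort the longitudes: +22.642°, +34.136°, +62.468°.
Eastward gaps between consecutive values (wrapping around): 11.494°, 28.332°, 320.174°.
Largest gap = 320.174° ⇒ minimal covering band is its complement: 360° − 320.174° = 39.826°.
Band runs from +22.642° eastward to +62.468°.

39.826°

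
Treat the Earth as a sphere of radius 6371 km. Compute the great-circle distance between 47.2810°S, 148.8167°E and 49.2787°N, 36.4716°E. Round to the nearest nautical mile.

Δλ = 36.4716 − 148.8167 = -112.3451°.
Δφ = 49.2787 − -47.2810 = 96.5597°.
a = sin²(Δφ/2) + cos φ₁ · cos φ₂ · sin²(Δλ/2) = 0.862538.
c = 2·atan2(√a, √(1−a)) = 2.38194 rad → d = 6371·c ≈ 15175.35 km ≈ 8194.03 nmi.

8194 nmi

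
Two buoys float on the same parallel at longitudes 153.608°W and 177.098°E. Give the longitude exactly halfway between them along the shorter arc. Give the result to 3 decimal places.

168.255°W

Signed shortest Δλ from -153.608° to +177.098° is -29.294°.
Midpoint longitude = -153.608° + (-29.294°)/2 = -153.608° − 14.647° = -168.255°.
(The naïve average (-153.608 + +177.098)/2 = 11.745° is on the wrong side of the globe.)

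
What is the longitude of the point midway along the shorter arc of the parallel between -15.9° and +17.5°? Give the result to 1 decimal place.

Signed shortest Δλ from -15.9° to +17.5° is +33.4°.
Midpoint longitude = -15.9° + (+33.4°)/2 = -15.9° + 16.7° = +0.8°.

+0.8°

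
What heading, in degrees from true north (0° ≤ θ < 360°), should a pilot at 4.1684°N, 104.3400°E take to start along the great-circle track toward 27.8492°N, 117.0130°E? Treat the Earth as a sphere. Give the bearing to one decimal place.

Δλ = 117.0130 − 104.3400 = 12.6730°.
θ = atan2( sin Δλ · cos φ₂ , cos φ₁ · sin φ₂ − sin φ₁ · cos φ₂ · cos Δλ )
  = atan2(0.19398, 0.40321) = 25.692° → normalised to [0°, 360°): 25.692°.

25.7°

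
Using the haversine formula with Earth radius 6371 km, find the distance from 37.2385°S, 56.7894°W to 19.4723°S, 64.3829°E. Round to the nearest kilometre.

Δλ = 64.3829 − -56.7894 = 121.1723°.
Δφ = -19.4723 − -37.2385 = 17.7662°.
a = sin²(Δφ/2) + cos φ₁ · cos φ₂ · sin²(Δλ/2) = 0.593396.
c = 2·atan2(√a, √(1−a)) = 1.75869 rad → d = 6371·c ≈ 11204.63 km.

11205 km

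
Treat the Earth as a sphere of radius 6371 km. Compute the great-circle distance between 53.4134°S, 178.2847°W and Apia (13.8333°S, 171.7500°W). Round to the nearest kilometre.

4439 km

Δλ = -171.7500 − -178.2847 = 6.5347°.
Δφ = -13.8333 − -53.4134 = 39.5801°.
a = sin²(Δφ/2) + cos φ₁ · cos φ₂ · sin²(Δλ/2) = 0.116513.
c = 2·atan2(√a, √(1−a)) = 0.69668 rad → d = 6371·c ≈ 4438.57 km.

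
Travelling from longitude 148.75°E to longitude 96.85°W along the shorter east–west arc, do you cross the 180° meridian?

Yes

Naïve |-96.85 − 148.75| = 245.6° > 180°, so the shorter arc goes the other way round — across 180°.
Signed shortest Δλ = ((-96.85 − 148.75 + 180) mod 360) − 180 = 114.4°.
Going east by 114.4° from +148.75° passes through 180° before reaching -96.85°.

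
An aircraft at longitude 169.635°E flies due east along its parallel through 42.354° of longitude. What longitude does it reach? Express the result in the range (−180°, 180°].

Start at +169.635°; shift +42.354° → +211.989°.
+211.989° lies outside (−180°, 180°]; subtract 360° → -148.011°.

148.011°W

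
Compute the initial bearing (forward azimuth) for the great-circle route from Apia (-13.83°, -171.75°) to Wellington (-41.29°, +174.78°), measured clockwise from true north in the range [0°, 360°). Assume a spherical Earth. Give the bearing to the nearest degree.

201°

Δλ = 174.78 − -171.75 = 346.53°; wrapped into (−180°, 180°]: -13.47°.
θ = atan2( sin Δλ · cos φ₂ , cos φ₁ · sin φ₂ − sin φ₁ · cos φ₂ · cos Δλ )
  = atan2(-0.17502, -0.46607) = -159.417° → normalised to [0°, 360°): 200.583°.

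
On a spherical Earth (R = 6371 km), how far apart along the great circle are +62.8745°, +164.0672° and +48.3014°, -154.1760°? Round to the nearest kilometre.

3005 km

Δλ = -154.1760 − 164.0672 = -318.2432°; wrapped into (−180°, 180°]: 41.7568°.
Δφ = 48.3014 − 62.8745 = -14.5731°.
a = sin²(Δφ/2) + cos φ₁ · cos φ₂ · sin²(Δλ/2) = 0.054608.
c = 2·atan2(√a, √(1−a)) = 0.47173 rad → d = 6371·c ≈ 3005.39 km.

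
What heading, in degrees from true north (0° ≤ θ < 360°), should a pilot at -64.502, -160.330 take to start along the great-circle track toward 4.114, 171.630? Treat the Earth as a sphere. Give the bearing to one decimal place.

Δλ = 171.630 − -160.330 = 331.960°; wrapped into (−180°, 180°]: -28.040°.
θ = atan2( sin Δλ · cos φ₂ , cos φ₁ · sin φ₂ − sin φ₁ · cos φ₂ · cos Δλ )
  = atan2(-0.46888, 0.82548) = -29.597° → normalised to [0°, 360°): 330.403°.

330.4°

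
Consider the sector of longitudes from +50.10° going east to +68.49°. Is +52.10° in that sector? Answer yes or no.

Band width going east from +50.10° to +68.49°: ((68.49 − 50.10) mod 360) = 18.39°.
Offset of +52.10° east of the west edge: ((52.10 − 50.10) mod 360) = 2.00°.
2.00° ≤ 18.39° ⇒ inside.

Yes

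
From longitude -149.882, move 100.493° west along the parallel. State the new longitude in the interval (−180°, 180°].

+109.625°

Start at -149.882°; shift −100.493° → -250.375°.
-250.375° lies outside (−180°, 180°]; add 360° → +109.625°.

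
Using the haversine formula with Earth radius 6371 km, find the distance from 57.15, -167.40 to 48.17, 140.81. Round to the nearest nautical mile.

Δλ = 140.81 − -167.40 = 308.21°; wrapped into (−180°, 180°]: -51.79°.
Δφ = 48.17 − 57.15 = -8.98°.
a = sin²(Δφ/2) + cos φ₁ · cos φ₂ · sin²(Δλ/2) = 0.075127.
c = 2·atan2(√a, √(1−a)) = 0.55529 rad → d = 6371·c ≈ 3537.78 km ≈ 1910.25 nmi.

1910 nmi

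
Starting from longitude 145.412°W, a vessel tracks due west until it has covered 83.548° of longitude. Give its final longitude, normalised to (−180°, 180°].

131.040°E

Start at -145.412°; shift −83.548° → -228.960°.
-228.960° lies outside (−180°, 180°]; add 360° → +131.040°.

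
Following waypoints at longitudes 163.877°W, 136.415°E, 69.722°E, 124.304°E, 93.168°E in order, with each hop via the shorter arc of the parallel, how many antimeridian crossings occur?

Leg 1: -163.877° → +136.415°, shortest Δλ = -59.708° (west) — crosses 180°.
Leg 2: +136.415° → +69.722°, shortest Δλ = -66.693° (west) — does not cross 180°.
Leg 3: +69.722° → +124.304°, shortest Δλ = 54.582° (east) — does not cross 180°.
Leg 4: +124.304° → +93.168°, shortest Δλ = -31.136° (west) — does not cross 180°.
Total crossings: 1.

1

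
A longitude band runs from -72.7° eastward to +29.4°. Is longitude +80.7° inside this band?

Band width going east from -72.7° to +29.4°: ((29.4 − -72.7) mod 360) = 102.1°.
Offset of +80.7° east of the west edge: ((80.7 − -72.7) mod 360) = 153.4°.
153.4° > 102.1° ⇒ outside.

No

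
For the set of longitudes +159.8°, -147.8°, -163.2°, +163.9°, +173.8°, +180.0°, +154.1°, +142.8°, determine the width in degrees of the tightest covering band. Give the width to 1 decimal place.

69.4°

Sort the longitudes: -163.2°, -147.8°, +142.8°, +154.1°, +159.8°, +163.9°, +173.8°, +180.0°.
Eastward gaps between consecutive values (wrapping around): 15.4°, 290.6°, 11.3°, 5.7°, 4.1°, 9.9°, 6.2°, 16.8°.
Largest gap = 290.6° ⇒ minimal covering band is its complement: 360° − 290.6° = 69.4°.
Band runs from +142.8° eastward to -147.8°, crossing the antimeridian.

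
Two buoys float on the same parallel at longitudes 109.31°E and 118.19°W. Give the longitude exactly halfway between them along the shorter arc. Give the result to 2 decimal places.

175.56°E

Signed shortest Δλ from +109.31° to -118.19° is +132.50°.
Midpoint longitude = +109.31° + (+132.50°)/2 = +109.31° + 66.25° = +175.56°.
(The naïve average (+109.31 + -118.19)/2 = -4.44° is on the wrong side of the globe.)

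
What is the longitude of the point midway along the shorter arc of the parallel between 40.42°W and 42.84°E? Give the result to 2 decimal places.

1.21°E

Signed shortest Δλ from -40.42° to +42.84° is +83.26°.
Midpoint longitude = -40.42° + (+83.26°)/2 = -40.42° + 41.63° = +1.21°.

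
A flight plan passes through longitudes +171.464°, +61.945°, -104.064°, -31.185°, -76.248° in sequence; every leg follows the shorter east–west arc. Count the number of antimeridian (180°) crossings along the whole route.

0

Leg 1: +171.464° → +61.945°, shortest Δλ = -109.519° (west) — does not cross 180°.
Leg 2: +61.945° → -104.064°, shortest Δλ = -166.009° (west) — does not cross 180°.
Leg 3: -104.064° → -31.185°, shortest Δλ = 72.879° (east) — does not cross 180°.
Leg 4: -31.185° → -76.248°, shortest Δλ = -45.063° (west) — does not cross 180°.
Total crossings: 0.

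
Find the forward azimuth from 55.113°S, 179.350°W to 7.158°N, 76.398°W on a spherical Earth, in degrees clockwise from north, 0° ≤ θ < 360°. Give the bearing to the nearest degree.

Δλ = -76.398 − -179.350 = 102.952°.
θ = atan2( sin Δλ · cos φ₂ , cos φ₁ · sin φ₂ − sin φ₁ · cos φ₂ · cos Δλ )
  = atan2(0.96696, -0.11115) = 96.557° → normalised to [0°, 360°): 96.557°.

97°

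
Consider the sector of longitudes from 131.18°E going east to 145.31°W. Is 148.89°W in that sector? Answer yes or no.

Yes

Band width going east from +131.18° to -145.31°: ((-145.31 − 131.18) mod 360) = 83.51°.
Offset of -148.89° east of the west edge: ((-148.89 − 131.18) mod 360) = 79.93°.
79.93° ≤ 83.51° ⇒ inside.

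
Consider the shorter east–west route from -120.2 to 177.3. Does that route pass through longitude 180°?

Naïve |177.3 − -120.2| = 297.5° > 180°, so the shorter arc goes the other way round — across 180°.
Signed shortest Δλ = ((177.3 − -120.2 + 180) mod 360) − 180 = -62.5°.
Going west by 62.5° from -120.2° passes through 180° before reaching +177.3°.

Yes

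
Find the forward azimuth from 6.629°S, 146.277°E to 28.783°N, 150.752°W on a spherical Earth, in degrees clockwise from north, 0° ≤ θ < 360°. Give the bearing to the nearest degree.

Δλ = -150.752 − 146.277 = -297.029°; wrapped into (−180°, 180°]: 62.971°.
θ = atan2( sin Δλ · cos φ₂ , cos φ₁ · sin φ₂ − sin φ₁ · cos φ₂ · cos Δλ )
  = atan2(0.78072, 0.52425) = 56.119° → normalised to [0°, 360°): 56.119°.

56°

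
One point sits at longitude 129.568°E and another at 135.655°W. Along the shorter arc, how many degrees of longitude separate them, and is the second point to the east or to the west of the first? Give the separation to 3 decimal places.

Raw difference: -135.655 − 129.568 = -265.223°.
Normalise into (−180°, 180°]: -265.223° + 360° = 94.777°.
Positive ⇒ the second point lies to the east; separation 94.777°.

94.777° east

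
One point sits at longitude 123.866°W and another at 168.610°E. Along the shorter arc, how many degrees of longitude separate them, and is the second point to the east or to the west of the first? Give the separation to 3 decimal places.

67.524° west

Raw difference: 168.610 − -123.866 = 292.476°.
Normalise into (−180°, 180°]: 292.476° − 360° = -67.524°.
Negative ⇒ the second point lies to the west; separation 67.524°.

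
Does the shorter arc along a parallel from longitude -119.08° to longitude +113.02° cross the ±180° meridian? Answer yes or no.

Yes

Naïve |113.02 − -119.08| = 232.1° > 180°, so the shorter arc goes the other way round — across 180°.
Signed shortest Δλ = ((113.02 − -119.08 + 180) mod 360) − 180 = -127.9°.
Going west by 127.9° from -119.08° passes through 180° before reaching +113.02°.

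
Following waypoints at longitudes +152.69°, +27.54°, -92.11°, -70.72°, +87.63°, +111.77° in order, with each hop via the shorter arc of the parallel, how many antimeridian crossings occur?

Leg 1: +152.69° → +27.54°, shortest Δλ = -125.15° (west) — does not cross 180°.
Leg 2: +27.54° → -92.11°, shortest Δλ = -119.65° (west) — does not cross 180°.
Leg 3: -92.11° → -70.72°, shortest Δλ = 21.39° (east) — does not cross 180°.
Leg 4: -70.72° → +87.63°, shortest Δλ = 158.35° (east) — does not cross 180°.
Leg 5: +87.63° → +111.77°, shortest Δλ = 24.14° (east) — does not cross 180°.
Total crossings: 0.

0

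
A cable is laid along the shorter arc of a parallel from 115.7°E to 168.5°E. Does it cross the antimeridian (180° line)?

Signed shortest Δλ = ((168.5 − 115.7 + 180) mod 360) − 180 = 52.8°.
Going east by 52.8° from +115.7° reaches +168.5° without touching 180°.

No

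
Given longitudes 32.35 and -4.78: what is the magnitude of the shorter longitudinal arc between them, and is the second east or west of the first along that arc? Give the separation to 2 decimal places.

Raw difference: -4.78 − 32.35 = -37.13°.
Normalise into (−180°, 180°]: -37.13° stays -37.13°.
Negative ⇒ the second point lies to the west; separation 37.13°.

37.13° west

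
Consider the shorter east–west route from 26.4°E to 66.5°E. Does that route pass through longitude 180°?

Signed shortest Δλ = ((66.5 − 26.4 + 180) mod 360) − 180 = 40.1°.
Going east by 40.1° from +26.4° reaches +66.5° without touching 180°.

No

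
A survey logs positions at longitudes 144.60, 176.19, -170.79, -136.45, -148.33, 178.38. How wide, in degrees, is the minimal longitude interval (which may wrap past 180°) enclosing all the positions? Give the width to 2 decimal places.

78.95°

Sort the longitudes: -170.79°, -148.33°, -136.45°, +144.60°, +176.19°, +178.38°.
Eastward gaps between consecutive values (wrapping around): 22.46°, 11.88°, 281.05°, 31.59°, 2.19°, 10.83°.
Largest gap = 281.05° ⇒ minimal covering band is its complement: 360° − 281.05° = 78.95°.
Band runs from +144.60° eastward to -136.45°, crossing the antimeridian.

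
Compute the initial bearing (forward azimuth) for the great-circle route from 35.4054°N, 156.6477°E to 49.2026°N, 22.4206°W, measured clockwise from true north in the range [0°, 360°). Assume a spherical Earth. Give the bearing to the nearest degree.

359°

Δλ = -22.4206 − 156.6477 = -179.0683°.
θ = atan2( sin Δλ · cos φ₂ , cos φ₁ · sin φ₂ − sin φ₁ · cos φ₂ · cos Δλ )
  = atan2(-0.01062, 0.99553) = -0.611° → normalised to [0°, 360°): 359.389°.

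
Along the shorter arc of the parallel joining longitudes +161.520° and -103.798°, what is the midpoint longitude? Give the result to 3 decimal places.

-151.139°

Signed shortest Δλ from +161.520° to -103.798° is +94.682°.
Midpoint longitude = +161.520° + (+94.682°)/2 = +161.520° + 47.341° = +208.861°.
Normalise into (−180°, 180°]: -151.139°.
(The naïve average (+161.520 + -103.798)/2 = 28.861° is on the wrong side of the globe.)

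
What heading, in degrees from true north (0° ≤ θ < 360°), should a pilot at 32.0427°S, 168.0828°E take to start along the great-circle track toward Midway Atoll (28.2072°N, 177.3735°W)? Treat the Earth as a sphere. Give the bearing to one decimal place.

Δλ = -177.3735 − 168.0828 = -345.4563°; wrapped into (−180°, 180°]: 14.5437°.
θ = atan2( sin Δλ · cos φ₂ , cos φ₁ · sin φ₂ − sin φ₁ · cos φ₂ · cos Δλ )
  = atan2(0.22130, 0.85322) = 14.540° → normalised to [0°, 360°): 14.540°.

14.5°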